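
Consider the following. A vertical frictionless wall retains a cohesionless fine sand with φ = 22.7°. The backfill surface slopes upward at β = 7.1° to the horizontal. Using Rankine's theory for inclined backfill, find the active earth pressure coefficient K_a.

0.458

K_a = cos β · (cos β − √(cos²β − cos²φ)) / (cos β + √(cos²β − cos²φ)).
cos β = 0.9923, cos φ = 0.9225, √(cos²β − cos²φ) = 0.3656.
K_a = 0.9923 × (0.9923 − 0.3656)/(0.9923 + 0.3656) = 0.4580.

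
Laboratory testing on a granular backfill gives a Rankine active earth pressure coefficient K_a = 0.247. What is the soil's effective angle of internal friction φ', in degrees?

37.1°

K_a = tan²(45° − φ/2) ⇒ 45° − φ/2 = arctan(√0.247) = 26.43°.
φ = 2(45° − 26.43°) = 37.15°.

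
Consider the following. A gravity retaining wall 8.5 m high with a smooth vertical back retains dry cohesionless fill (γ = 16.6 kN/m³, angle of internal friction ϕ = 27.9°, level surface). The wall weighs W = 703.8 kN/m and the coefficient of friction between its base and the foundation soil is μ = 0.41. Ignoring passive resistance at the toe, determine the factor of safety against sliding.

K_a = tan²(45° − 27.9°/2) = 0.3625.
P_a = ½K_aγH² = 0.5×0.3625×16.6×8.5² = 217.4 kN/m, acting at H/3 = 2.833 m above the base.
FS_sliding = μW / P_a = 0.41×703.8 / 217.4 = 1.328.

1.33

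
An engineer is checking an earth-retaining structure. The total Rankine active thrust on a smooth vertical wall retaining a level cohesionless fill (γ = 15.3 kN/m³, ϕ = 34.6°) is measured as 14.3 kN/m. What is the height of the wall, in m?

K_a = 0.2756. P_a = ½ K_a γ H² ⇒ H = √(2P_a/(K_a γ)).
H = √(2×14.3/(0.2756×15.3)) = 2.604 m.

2.60 m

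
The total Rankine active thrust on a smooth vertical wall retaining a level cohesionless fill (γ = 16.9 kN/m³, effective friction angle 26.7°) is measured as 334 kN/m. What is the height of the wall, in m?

10.2 m

K_a = 0.3800. P_a = ½ K_a γ H² ⇒ H = √(2P_a/(K_a γ)).
H = √(2×334/(0.3800×16.9)) = 10.20 m.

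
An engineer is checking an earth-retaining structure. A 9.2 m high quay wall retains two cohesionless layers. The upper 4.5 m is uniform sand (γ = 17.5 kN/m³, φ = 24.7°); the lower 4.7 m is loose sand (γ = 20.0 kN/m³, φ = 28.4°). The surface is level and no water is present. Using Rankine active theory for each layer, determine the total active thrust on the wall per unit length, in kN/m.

K_a1 = tan²(45°−24.7°/2) = 0.4106; K_a2 = tan²(45°−28.4°/2) = 0.3554.
Layer 1: σ at base = K_a1 γ₁ h₁ = 32.33 kPa; P₁ = ½×32.33×4.5 = 72.75.
Layer 2: σ_v at top = γ₁h₁ = 78.75; σ_h top = K_a2×78.75 = 27.98; σ_h base = K_a2×(78.75+20.0×4.7) = 61.39.
P₂ = ½(27.98+61.39)×4.7 = 210.0. Total P_a = 72.75+210.0 = 282.8 kN/m.

283 kN/m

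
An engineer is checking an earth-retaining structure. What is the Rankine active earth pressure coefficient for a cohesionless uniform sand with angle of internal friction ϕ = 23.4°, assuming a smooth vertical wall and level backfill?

K_a = tan²(45° − φ/2) = tan²(33.30°) = 0.4315.

0.431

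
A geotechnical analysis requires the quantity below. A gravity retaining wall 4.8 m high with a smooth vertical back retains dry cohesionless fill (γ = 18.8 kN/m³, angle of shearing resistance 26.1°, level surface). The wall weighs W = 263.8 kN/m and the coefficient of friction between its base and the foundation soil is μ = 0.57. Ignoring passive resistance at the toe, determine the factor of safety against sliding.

1.79

K_a = tan²(45° − 26.1°/2) = 0.3889.
P_a = ½K_aγH² = 0.5×0.3889×18.8×4.8² = 84.24 kN/m, acting at H/3 = 1.600 m above the base.
FS_sliding = μW / P_a = 0.57×263.8 / 84.24 = 1.785.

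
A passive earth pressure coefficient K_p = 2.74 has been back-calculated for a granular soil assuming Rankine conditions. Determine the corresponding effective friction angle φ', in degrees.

27.7°

K_p = (1+sin φ)/(1−sin φ) ⇒ sin φ = (K_p − 1)/(K_p + 1) = 0.4652.
φ = arcsin(0.4652) = 27.73°.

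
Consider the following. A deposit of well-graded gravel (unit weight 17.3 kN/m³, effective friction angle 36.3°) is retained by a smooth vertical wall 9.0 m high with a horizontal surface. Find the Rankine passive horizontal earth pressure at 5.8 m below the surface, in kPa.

392 kPa

K_p = (1 + sin φ)/(1 − sin φ) = 3.902.
σ_h = K_p γ z = 3.902 × 17.3 × 5.8 = 391.5 kPa.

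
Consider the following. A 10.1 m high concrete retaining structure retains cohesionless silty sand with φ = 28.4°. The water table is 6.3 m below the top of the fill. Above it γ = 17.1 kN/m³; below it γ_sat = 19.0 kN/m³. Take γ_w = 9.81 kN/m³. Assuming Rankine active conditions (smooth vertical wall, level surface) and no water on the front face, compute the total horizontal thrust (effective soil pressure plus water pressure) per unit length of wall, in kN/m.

K_a = tan²(45° − φ/2) = 0.3554.
γ' = 19.0 − 9.81 = 9.190 kN/m³. Depth below WT = 3.8 m.
σ'_h at WT = K_a γ d_w = 38.28 kPa; at base = 38.28 + K_a γ' × 3.8 = 50.69 kPa.
P₁ (0–6.3 m) = ½×38.28×6.3 = 120.6. P₂ (6.3–10.1 m) = ½(38.28+50.69)×3.8 = 169.1.
P_w = ½ γ_w h₂² = 0.5×9.81×3.8² = 70.83. Total = 120.6+169.1+70.83 = 360.5 kN/m.

360 kN/m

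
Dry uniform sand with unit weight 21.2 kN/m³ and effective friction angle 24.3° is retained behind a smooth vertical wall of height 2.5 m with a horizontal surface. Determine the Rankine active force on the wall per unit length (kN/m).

K_a = tan²(45° − φ/2) = 0.4169.
P_a = ½ K_a γ H² = 0.5 × 0.4169 × 21.2 × 2.5² = 27.62 kN/m.

27.6 kN/m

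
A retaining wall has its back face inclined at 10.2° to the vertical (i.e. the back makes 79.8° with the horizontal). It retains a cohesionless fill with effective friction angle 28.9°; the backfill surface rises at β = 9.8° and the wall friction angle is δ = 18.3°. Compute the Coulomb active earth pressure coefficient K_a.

0.455

K_a = sin²(α+φ) / [sin²α · sin(α−δ) · (1 + √{sin(φ+δ)sin(φ−β) / (sin(α−δ)sin(α+β))})²].
With α = 79.8°, φ = 28.9°, δ = 18.3°, β = 9.8°: K_a = 0.4546.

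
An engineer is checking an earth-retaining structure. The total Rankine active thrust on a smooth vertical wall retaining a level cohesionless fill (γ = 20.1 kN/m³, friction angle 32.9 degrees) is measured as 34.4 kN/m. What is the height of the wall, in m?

K_a = 0.2960. P_a = ½ K_a γ H² ⇒ H = √(2P_a/(K_a γ)).
H = √(2×34.4/(0.2960×20.1)) = 3.400 m.

3.40 m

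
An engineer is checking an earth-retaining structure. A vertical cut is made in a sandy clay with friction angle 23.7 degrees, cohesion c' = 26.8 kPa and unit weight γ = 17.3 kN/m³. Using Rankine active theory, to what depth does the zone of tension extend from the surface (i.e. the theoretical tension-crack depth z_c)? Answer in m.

4.74 m

K_a = tan²(45° − 23.7°/2) = 0.4266; √K_a = 0.6531.
The active pressure is zero where K_a γ z = 2c√K_a, so z_c = 2c/(γ√K_a) = 2×26.8/(17.3×0.6531) = 4.744 m.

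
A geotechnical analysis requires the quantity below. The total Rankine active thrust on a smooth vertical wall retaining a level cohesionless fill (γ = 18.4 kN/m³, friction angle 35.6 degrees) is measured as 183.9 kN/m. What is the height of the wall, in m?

8.70 m

K_a = 0.2641. P_a = ½ K_a γ H² ⇒ H = √(2P_a/(K_a γ)).
H = √(2×183.9/(0.2641×18.4)) = 8.699 m.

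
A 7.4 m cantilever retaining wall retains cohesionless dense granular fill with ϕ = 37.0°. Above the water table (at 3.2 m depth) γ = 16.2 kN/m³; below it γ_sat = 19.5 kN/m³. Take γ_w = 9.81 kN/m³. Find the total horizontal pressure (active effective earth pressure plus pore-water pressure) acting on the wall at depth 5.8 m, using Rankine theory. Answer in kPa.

K_a = (1 − sin φ)/(1 + sin φ) = 0.2486.
γ' = 19.5 − 9.81 = 9.690 kN/m³.
Effective vertical stress at 5.8 m: σ'_v = 16.2×3.2 + 9.690×2.60 = 77.03 kPa.
σ'_h = K_a σ'_v = 0.2486 × 77.03 = 19.15 kPa; u = γ_w × 2.60 = 25.51 kPa.
Total σ_h = 19.15 + 25.51 = 44.66 kPa.

44.7 kPa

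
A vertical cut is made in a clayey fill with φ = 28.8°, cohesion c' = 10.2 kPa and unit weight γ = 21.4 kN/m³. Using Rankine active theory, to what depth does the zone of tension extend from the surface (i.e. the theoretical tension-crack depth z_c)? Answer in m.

K_a = tan²(45° − 28.8°/2) = 0.3498; √K_a = 0.5914.
The active pressure is zero where K_a γ z = 2c√K_a, so z_c = 2c/(γ√K_a) = 2×10.2/(21.4×0.5914) = 1.612 m.

1.61 m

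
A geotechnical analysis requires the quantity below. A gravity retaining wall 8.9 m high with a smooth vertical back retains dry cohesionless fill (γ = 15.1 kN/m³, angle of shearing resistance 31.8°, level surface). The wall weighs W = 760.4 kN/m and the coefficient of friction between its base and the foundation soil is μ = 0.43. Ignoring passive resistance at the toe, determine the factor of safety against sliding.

1.76

K_a = tan²(45° − 31.8°/2) = 0.3098.
P_a = ½K_aγH² = 0.5×0.3098×15.1×8.9² = 185.3 kN/m, acting at H/3 = 2.967 m above the base.
FS_sliding = μW / P_a = 0.43×760.4 / 185.3 = 1.765.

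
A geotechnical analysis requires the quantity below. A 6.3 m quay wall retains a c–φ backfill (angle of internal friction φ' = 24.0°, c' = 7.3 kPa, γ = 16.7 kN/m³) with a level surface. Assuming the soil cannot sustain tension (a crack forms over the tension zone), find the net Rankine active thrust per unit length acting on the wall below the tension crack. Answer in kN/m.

86.4 kN/m

K_a = 0.4217; √K_a = 0.6494.
Tension-crack depth z_c = 2c/(γ√K_a) = 2×7.3/(16.7×0.6494) = 1.346 m.
σ_a at base = K_a γ H − 2c√K_a = 0.4217×16.7×6.3 − 2×7.3×0.6494 = 34.89 kPa.
P_a = ½ × 34.89 × (H − z_c) = 0.5×34.89×4.954 = 86.42 kN/m.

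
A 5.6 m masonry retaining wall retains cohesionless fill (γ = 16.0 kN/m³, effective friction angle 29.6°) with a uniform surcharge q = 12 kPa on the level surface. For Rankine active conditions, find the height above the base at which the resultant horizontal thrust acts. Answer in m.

2.06 m

K_a = 0.3387.
Triangular part P₁ = ½K_aγH² = 84.98 at H/3 = 1.867 m; rectangular part P₂ = K_a q H = 22.76 at H/2 = 2.800 m.
ȳ = (P₁·1.867 + P₂·2.800)/(P₁+P₂) = 2.064 m.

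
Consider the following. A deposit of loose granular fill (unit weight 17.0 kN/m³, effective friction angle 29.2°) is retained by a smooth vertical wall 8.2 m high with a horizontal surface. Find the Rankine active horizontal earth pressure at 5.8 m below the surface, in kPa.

K_a = (1 − sin φ)/(1 + sin φ) = 0.3442.
σ_h = K_a γ z = 0.3442 × 17.0 × 5.8 = 33.94 kPa.

33.9 kPa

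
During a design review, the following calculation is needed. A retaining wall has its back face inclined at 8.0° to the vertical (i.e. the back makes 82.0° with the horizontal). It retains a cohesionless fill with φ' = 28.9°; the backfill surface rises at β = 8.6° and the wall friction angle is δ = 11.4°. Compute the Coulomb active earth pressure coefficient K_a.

0.426

K_a = sin²(α+φ) / [sin²α · sin(α−δ) · (1 + √{sin(φ+δ)sin(φ−β) / (sin(α−δ)sin(α+β))})²].
With α = 82.0°, φ = 28.9°, δ = 11.4°, β = 8.6°: K_a = 0.4263.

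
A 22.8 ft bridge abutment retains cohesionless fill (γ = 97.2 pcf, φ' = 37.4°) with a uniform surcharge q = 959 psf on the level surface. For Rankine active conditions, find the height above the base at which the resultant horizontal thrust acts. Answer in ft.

9.36 ft

K_a = 0.2443.
Triangular part P₁ = ½K_aγH² = 6171 at H/3 = 7.600 ft; rectangular part P₂ = K_a q H = 5341 at H/2 = 11.40 ft.
ȳ = (P₁·7.600 + P₂·11.40)/(P₁+P₂) = 9.363 ft.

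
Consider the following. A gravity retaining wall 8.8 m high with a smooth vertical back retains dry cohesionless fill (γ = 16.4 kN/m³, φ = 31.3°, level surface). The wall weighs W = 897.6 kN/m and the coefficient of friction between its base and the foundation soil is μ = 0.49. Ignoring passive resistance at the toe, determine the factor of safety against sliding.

2.19

K_a = tan²(45° − 31.3°/2) = 0.3162.
P_a = ½K_aγH² = 0.5×0.3162×16.4×8.8² = 200.8 kN/m, acting at H/3 = 2.933 m above the base.
FS_sliding = μW / P_a = 0.49×897.6 / 200.8 = 2.190.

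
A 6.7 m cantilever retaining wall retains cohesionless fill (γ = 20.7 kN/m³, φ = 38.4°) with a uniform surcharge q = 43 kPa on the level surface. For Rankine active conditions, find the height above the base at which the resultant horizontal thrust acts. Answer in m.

2.66 m

K_a = 0.2337.
Triangular part P₁ = ½K_aγH² = 108.6 at H/3 = 2.233 m; rectangular part P₂ = K_a q H = 67.33 at H/2 = 3.350 m.
ȳ = (P₁·2.233 + P₂·3.350)/(P₁+P₂) = 2.661 m.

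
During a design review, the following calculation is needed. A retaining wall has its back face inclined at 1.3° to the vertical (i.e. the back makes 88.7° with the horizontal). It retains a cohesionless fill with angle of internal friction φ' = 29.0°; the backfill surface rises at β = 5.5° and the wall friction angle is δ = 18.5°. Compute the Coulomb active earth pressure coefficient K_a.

0.343

K_a = sin²(α+φ) / [sin²α · sin(α−δ) · (1 + √{sin(φ+δ)sin(φ−β) / (sin(α−δ)sin(α+β))})²].
With α = 88.7°, φ = 29.0°, δ = 18.5°, β = 5.5°: K_a = 0.3427.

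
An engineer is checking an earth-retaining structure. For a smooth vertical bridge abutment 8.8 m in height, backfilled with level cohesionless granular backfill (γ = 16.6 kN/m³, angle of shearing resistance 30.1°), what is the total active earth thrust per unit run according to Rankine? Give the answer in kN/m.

K_a = tan²(45° − φ/2) = 0.3320.
P_a = ½ K_a γ H² = 0.5 × 0.3320 × 16.6 × 8.8² = 213.4 kN/m.

213 kN/m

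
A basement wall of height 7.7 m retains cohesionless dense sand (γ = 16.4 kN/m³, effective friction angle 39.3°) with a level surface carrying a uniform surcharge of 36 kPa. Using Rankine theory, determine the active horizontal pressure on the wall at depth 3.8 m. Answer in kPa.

K_a = (1 − sin φ)/(1 + sin φ) = 0.2245.
σ_v = γz + q = 16.4 × 3.8 + 36 = 98.32 kPa.
σ_h = K_a σ_v = 0.2245 × 98.32 = 22.07 kPa.

22.1 kPa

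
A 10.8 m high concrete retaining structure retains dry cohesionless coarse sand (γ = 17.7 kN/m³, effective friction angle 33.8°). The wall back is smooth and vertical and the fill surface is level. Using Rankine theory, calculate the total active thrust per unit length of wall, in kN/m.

294 kN/m

K_a = tan²(45° − φ/2) = 0.2851.
P_a = ½ K_a γ H² = 0.5 × 0.2851 × 17.7 × 10.8² = 294.3 kN/m.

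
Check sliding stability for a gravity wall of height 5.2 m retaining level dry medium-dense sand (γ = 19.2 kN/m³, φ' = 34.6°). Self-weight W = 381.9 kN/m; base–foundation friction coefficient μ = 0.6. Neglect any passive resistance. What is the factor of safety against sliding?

K_a = tan²(45° − 34.6°/2) = 0.2756.
P_a = ½K_aγH² = 0.5×0.2756×19.2×5.2² = 71.55 kN/m, acting at H/3 = 1.733 m above the base.
FS_sliding = μW / P_a = 0.6×381.9 / 71.55 = 3.202.

3.20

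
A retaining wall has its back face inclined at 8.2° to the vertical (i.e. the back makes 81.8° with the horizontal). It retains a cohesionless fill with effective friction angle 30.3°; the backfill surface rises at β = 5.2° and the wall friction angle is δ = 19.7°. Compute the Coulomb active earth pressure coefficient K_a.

0.384

K_a = sin²(α+φ) / [sin²α · sin(α−δ) · (1 + √{sin(φ+δ)sin(φ−β) / (sin(α−δ)sin(α+β))})²].
With α = 81.8°, φ = 30.3°, δ = 19.7°, β = 5.2°: K_a = 0.3840.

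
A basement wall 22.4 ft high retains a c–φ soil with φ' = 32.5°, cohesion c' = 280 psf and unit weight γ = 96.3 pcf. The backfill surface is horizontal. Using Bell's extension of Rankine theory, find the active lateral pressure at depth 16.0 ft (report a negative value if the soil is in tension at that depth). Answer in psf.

157 psf

K_a = (1 − sin φ)/(1 + sin φ) = 0.3010.
σ_a = K_a γ z − 2c√K_a = 0.3010×96.3×16.0 − 2×280×0.5486 = 156.5 psf.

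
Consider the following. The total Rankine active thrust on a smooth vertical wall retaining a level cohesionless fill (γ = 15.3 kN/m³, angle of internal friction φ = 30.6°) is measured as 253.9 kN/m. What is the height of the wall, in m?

10.1 m

K_a = 0.3253. P_a = ½ K_a γ H² ⇒ H = √(2P_a/(K_a γ)).
H = √(2×253.9/(0.3253×15.3)) = 10.10 m.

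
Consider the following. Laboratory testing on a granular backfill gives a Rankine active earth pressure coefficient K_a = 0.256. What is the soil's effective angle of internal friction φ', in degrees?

K_a = tan²(45° − φ/2) ⇒ 45° − φ/2 = arctan(√0.256) = 26.84°.
φ = 2(45° − 26.84°) = 36.32°.

36.3°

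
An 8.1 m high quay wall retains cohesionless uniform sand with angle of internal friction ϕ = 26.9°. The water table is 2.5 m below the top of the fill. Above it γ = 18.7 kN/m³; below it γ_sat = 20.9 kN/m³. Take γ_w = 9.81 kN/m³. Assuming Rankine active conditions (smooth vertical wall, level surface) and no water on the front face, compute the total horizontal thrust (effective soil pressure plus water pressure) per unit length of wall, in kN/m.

K_a = tan²(45° − φ/2) = 0.3770.
γ' = 20.9 − 9.81 = 11.09 kN/m³. Depth below WT = 5.6 m.
σ'_h at WT = K_a γ d_w = 17.62 kPa; at base = 17.62 + K_a γ' × 5.6 = 41.04 kPa.
P₁ (0–2.5 m) = ½×17.62×2.5 = 22.03. P₂ (2.5–8.1 m) = ½(17.62+41.04)×5.6 = 164.3.
P_w = ½ γ_w h₂² = 0.5×9.81×5.6² = 153.8. Total = 22.03+164.3+153.8 = 340.1 kN/m.

340 kN/m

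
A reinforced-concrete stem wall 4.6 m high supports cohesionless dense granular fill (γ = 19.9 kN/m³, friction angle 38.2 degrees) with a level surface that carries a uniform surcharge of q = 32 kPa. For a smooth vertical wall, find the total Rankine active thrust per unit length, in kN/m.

84.3 kN/m

K_a = tan²(45° − φ/2) = 0.2358.
Soil triangle: ½ K_a γ H² = 0.5×0.2358×19.9×4.6² = 49.64 kN/m.
Surcharge rectangle: K_a q H = 0.2358×32×4.6 = 34.71 kN/m.
Total = 49.64 + 34.71 = 84.35 kN/m.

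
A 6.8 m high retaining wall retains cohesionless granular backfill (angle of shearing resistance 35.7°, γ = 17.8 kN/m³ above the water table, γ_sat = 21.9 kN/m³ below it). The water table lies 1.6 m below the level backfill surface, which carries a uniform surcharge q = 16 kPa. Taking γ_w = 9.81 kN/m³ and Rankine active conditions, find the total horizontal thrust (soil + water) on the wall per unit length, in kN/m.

249 kN/m

K_a = tan²(45° − φ/2) = 0.2630.
γ' = 21.9 − 9.81 = 12.09 kN/m³. h₂ = H − d_w = 5.2 m.
σ'_h: at surface K_a·q = 4.208; at WT K_a(q+γd_w) = 11.70; at base K_a(q+γd_w+γ'h₂) = 28.23 kPa.
P₁ = ½(4.208+11.70)×1.6 = 12.72; P₂ = ½(11.70+28.23)×5.2 = 103.8; P_w = ½γ_w h₂² = 132.6.
Total = 12.72+103.8+132.6 = 249.2 kN/m.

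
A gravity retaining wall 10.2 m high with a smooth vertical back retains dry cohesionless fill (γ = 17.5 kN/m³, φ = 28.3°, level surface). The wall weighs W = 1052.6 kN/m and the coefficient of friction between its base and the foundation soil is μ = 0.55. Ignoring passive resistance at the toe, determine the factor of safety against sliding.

1.78

K_a = tan²(45° − 28.3°/2) = 0.3568.
P_a = ½K_aγH² = 0.5×0.3568×17.5×10.2² = 324.8 kN/m, acting at H/3 = 3.400 m above the base.
FS_sliding = μW / P_a = 0.55×1052.6 / 324.8 = 1.782.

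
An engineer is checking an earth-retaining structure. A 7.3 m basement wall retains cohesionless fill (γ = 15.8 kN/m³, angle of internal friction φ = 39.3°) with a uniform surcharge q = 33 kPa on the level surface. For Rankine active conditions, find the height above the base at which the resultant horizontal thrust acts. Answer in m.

2.88 m

K_a = 0.2245.
Triangular part P₁ = ½K_aγH² = 94.49 at H/3 = 2.433 m; rectangular part P₂ = K_a q H = 54.07 at H/2 = 3.650 m.
ȳ = (P₁·2.433 + P₂·3.650)/(P₁+P₂) = 2.876 m.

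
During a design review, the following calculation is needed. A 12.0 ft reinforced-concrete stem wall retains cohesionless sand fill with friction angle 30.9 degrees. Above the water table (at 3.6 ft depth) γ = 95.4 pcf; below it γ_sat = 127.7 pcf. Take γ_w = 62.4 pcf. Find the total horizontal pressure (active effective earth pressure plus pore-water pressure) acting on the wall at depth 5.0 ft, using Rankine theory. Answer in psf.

227 psf

K_a = (1 − sin φ)/(1 + sin φ) = 0.3214.
γ' = 127.7 − 62.4 = 65.30 pcf.
Effective vertical stress at 5.0 ft: σ'_v = 95.4×3.6 + 65.30×1.40 = 434.9 psf.
σ'_h = K_a σ'_v = 0.3214 × 434.9 = 139.8 psf; u = γ_w × 1.40 = 87.36 psf.
Total σ_h = 139.8 + 87.36 = 227.1 psf.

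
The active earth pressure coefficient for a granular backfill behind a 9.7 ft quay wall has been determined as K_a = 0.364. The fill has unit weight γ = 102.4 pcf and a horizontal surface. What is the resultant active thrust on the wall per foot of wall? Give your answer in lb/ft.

P = ½ K_a γ H² = 0.5 × 0.364 × 102.4 × 9.7² = 1754 lb/ft.

1750 lb/ft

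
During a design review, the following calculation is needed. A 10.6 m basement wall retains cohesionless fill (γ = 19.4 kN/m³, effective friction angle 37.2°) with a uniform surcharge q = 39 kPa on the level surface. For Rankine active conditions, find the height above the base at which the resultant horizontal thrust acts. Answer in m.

4.02 m

K_a = 0.2464.
Triangular part P₁ = ½K_aγH² = 268.6 at H/3 = 3.533 m; rectangular part P₂ = K_a q H = 101.9 at H/2 = 5.300 m.
ȳ = (P₁·3.533 + P₂·5.300)/(P₁+P₂) = 4.019 m.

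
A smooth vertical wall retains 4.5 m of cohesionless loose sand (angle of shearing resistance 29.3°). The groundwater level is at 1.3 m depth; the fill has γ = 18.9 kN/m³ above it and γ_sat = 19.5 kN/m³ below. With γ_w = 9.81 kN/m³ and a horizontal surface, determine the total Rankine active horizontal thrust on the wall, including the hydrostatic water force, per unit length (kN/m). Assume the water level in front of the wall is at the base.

99.7 kN/m

K_a = tan²(45° − φ/2) = 0.3428.
γ' = 19.5 − 9.81 = 9.690 kN/m³. Depth below WT = 3.2 m.
σ'_h at WT = K_a γ d_w = 8.424 kPa; at base = 8.424 + K_a γ' × 3.2 = 19.05 kPa.
P₁ (0–1.3 m) = ½×8.424×1.3 = 5.475. P₂ (1.3–4.5 m) = ½(8.424+19.05)×3.2 = 43.96.
P_w = ½ γ_w h₂² = 0.5×9.81×3.2² = 50.23. Total = 5.475+43.96+50.23 = 99.67 kN/m.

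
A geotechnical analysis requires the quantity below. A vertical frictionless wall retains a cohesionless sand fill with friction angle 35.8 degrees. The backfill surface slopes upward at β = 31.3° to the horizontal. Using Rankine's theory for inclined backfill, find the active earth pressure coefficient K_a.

K_a = cos β · (cos β − √(cos²β − cos²φ)) / (cos β + √(cos²β − cos²φ)).
cos β = 0.8545, cos φ = 0.8111, √(cos²β − cos²φ) = 0.2688.
K_a = 0.8545 × (0.8545 − 0.2688)/(0.8545 + 0.2688) = 0.4455.

0.445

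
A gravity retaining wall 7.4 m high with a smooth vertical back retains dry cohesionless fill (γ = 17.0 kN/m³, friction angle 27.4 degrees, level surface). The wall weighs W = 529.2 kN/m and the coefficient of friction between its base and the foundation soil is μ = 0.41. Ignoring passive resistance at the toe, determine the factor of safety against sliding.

1.26

K_a = tan²(45° − 27.4°/2) = 0.3697.
P_a = ½K_aγH² = 0.5×0.3697×17.0×7.4² = 172.1 kN/m, acting at H/3 = 2.467 m above the base.
FS_sliding = μW / P_a = 0.41×529.2 / 172.1 = 1.261.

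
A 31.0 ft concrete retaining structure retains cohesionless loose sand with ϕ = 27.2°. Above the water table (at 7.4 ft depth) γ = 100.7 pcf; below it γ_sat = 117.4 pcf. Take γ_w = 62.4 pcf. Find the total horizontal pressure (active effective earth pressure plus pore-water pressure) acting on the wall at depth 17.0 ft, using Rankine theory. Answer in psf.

K_a = (1 − sin φ)/(1 + sin φ) = 0.3726.
γ' = 117.4 − 62.4 = 55.00 pcf.
Effective vertical stress at 17.0 ft: σ'_v = 100.7×7.4 + 55.00×9.60 = 1273 psf.
σ'_h = K_a σ'_v = 0.3726 × 1273 = 474.4 psf; u = γ_w × 9.60 = 599.0 psf.
Total σ_h = 474.4 + 599.0 = 1073 psf.

1070 psf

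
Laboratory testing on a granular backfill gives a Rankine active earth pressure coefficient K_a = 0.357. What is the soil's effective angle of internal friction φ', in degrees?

28.3°

K_a = tan²(45° − φ/2) ⇒ 45° − φ/2 = arctan(√0.357) = 30.86°.
φ = 2(45° − 30.86°) = 28.28°.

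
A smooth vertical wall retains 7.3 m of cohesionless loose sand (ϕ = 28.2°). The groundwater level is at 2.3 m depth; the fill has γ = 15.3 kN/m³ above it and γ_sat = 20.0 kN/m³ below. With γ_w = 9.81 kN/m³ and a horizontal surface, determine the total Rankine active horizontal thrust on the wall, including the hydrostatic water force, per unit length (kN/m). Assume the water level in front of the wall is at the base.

246 kN/m

K_a = tan²(45° − φ/2) = 0.3582.
γ' = 20.0 − 9.81 = 10.19 kN/m³. Depth below WT = 5.0 m.
σ'_h at WT = K_a γ d_w = 12.60 kPa; at base = 12.60 + K_a γ' × 5.0 = 30.85 kPa.
P₁ (0–2.3 m) = ½×12.60×2.3 = 14.50. P₂ (2.3–7.3 m) = ½(12.60+30.85)×5.0 = 108.6.
P_w = ½ γ_w h₂² = 0.5×9.81×5.0² = 122.6. Total = 14.50+108.6+122.6 = 245.8 kN/m.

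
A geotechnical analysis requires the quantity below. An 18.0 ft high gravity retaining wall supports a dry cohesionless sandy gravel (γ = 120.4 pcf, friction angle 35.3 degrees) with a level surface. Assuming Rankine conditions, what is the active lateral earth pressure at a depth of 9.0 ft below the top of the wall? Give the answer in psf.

290 psf

K_a = (1 − sin φ)/(1 + sin φ) = 0.2675.
σ_h = K_a γ z = 0.2675 × 120.4 × 9.0 = 289.9 psf.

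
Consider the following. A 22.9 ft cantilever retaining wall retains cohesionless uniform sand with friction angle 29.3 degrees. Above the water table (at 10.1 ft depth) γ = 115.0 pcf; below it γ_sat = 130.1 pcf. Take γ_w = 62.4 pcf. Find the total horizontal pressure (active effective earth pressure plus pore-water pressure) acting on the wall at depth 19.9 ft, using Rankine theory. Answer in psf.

1240 psf

K_a = (1 − sin φ)/(1 + sin φ) = 0.3428.
γ' = 130.1 − 62.4 = 67.70 pcf.
Effective vertical stress at 19.9 ft: σ'_v = 115.0×10.1 + 67.70×9.80 = 1825 psf.
σ'_h = K_a σ'_v = 0.3428 × 1825 = 625.7 psf; u = γ_w × 9.80 = 611.5 psf.
Total σ_h = 625.7 + 611.5 = 1237 psf.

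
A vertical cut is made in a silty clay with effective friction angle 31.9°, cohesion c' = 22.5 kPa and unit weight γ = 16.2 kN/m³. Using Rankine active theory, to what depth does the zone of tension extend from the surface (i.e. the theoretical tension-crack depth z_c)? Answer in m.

5.00 m

K_a = tan²(45° − 31.9°/2) = 0.3085; √K_a = 0.5555.
The active pressure is zero where K_a γ z = 2c√K_a, so z_c = 2c/(γ√K_a) = 2×22.5/(16.2×0.5555) = 5.001 m.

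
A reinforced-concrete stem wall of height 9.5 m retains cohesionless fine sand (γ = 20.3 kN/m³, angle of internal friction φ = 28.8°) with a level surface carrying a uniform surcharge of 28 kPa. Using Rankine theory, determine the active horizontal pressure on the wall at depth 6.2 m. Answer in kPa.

K_a = (1 − sin φ)/(1 + sin φ) = 0.3498.
σ_v = γz + q = 20.3 × 6.2 + 28 = 153.9 kPa.
σ_h = K_a σ_v = 0.3498 × 153.9 = 53.81 kPa.

53.8 kPa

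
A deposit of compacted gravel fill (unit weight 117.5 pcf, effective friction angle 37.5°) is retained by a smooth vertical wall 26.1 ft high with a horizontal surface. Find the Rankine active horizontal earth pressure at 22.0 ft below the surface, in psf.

K_a = (1 − sin φ)/(1 + sin φ) = 0.2432.
σ_h = K_a γ z = 0.2432 × 117.5 × 22.0 = 628.7 psf.

629 psf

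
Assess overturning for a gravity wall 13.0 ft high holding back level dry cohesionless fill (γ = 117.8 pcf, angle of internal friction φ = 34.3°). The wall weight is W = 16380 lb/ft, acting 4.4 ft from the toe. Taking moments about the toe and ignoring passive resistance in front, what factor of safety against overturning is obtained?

5.99

K_a = tan²(45° − 34.3°/2) = 0.2792.
P_a = ½K_aγH² = 0.5×0.2792×117.8×13.0² = 2779 lb/ft, acting at H/3 = 4.333 ft above the base.
Overturning moment M_o = P_a × H/3 = 2779 × 4.333 = 12040.
Resisting moment M_r = W × 4.4 = 16380 × 4.4 = 72070.
FS_overturning = M_r/M_o = 72070/12040 = 5.985.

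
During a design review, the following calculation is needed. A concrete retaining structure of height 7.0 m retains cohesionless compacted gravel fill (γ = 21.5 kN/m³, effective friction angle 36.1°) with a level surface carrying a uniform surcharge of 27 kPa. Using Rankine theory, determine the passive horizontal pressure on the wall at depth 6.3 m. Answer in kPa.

628 kPa

K_p = (1 + sin φ)/(1 − sin φ) = 3.869.
σ_v = γz + q = 21.5 × 6.3 + 27 = 162.4 kPa.
σ_h = K_p σ_v = 3.869 × 162.4 = 628.4 kPa.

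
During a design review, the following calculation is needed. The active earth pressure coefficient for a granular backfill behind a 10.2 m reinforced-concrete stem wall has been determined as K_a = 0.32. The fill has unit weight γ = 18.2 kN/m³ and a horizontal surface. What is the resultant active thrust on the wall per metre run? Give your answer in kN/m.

P = ½ K_a γ H² = 0.5 × 0.32 × 18.2 × 10.2² = 303.0 kN/m.

303 kN/m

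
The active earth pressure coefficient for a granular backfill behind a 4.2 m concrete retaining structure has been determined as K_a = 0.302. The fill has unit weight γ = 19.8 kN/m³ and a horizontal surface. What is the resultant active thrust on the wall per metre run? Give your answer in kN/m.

52.7 kN/m

P = ½ K_a γ H² = 0.5 × 0.302 × 19.8 × 4.2² = 52.74 kN/m.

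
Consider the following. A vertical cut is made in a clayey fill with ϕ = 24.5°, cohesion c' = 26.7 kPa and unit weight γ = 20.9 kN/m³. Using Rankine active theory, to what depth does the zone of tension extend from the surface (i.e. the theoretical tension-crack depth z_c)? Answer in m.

K_a = tan²(45° − 24.5°/2) = 0.4137; √K_a = 0.6432.
The active pressure is zero where K_a γ z = 2c√K_a, so z_c = 2c/(γ√K_a) = 2×26.7/(20.9×0.6432) = 3.972 m.

3.97 m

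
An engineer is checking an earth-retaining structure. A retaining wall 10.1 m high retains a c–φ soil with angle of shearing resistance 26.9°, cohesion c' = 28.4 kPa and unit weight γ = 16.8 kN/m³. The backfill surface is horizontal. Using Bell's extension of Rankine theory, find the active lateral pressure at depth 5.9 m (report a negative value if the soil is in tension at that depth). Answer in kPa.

K_a = (1 − sin φ)/(1 + sin φ) = 0.3770.
σ_a = K_a γ z − 2c√K_a = 0.3770×16.8×5.9 − 2×28.4×0.6140 = 2.493 kPa.

2.49 kPa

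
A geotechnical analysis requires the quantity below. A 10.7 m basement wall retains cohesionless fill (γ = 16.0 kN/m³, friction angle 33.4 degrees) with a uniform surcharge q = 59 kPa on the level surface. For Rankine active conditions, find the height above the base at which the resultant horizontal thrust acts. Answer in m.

4.29 m

K_a = 0.2899.
Triangular part P₁ = ½K_aγH² = 265.5 at H/3 = 3.567 m; rectangular part P₂ = K_a q H = 183.0 at H/2 = 5.350 m.
ȳ = (P₁·3.567 + P₂·5.350)/(P₁+P₂) = 4.294 m.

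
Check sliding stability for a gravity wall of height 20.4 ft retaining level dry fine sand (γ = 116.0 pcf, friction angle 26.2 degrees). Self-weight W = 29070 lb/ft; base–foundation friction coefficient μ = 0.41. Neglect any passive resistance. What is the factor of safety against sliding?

1.27

K_a = tan²(45° − 26.2°/2) = 0.3874.
P_a = ½K_aγH² = 0.5×0.3874×116.0×20.4² = 9352 lb/ft, acting at H/3 = 6.800 ft above the base.
FS_sliding = μW / P_a = 0.41×29070 / 9352 = 1.274.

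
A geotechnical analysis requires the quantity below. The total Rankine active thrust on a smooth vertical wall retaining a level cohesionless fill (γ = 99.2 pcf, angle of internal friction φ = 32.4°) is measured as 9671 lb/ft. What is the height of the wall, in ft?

25.4 ft

K_a = 0.3022. P_a = ½ K_a γ H² ⇒ H = √(2P_a/(K_a γ)).
H = √(2×9671/(0.3022×99.2)) = 25.40 ft.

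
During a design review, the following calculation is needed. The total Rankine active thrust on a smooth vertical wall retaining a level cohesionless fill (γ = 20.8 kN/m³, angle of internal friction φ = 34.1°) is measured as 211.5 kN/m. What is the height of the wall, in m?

8.50 m

K_a = 0.2815. P_a = ½ K_a γ H² ⇒ H = √(2P_a/(K_a γ)).
H = √(2×211.5/(0.2815×20.8)) = 8.499 m.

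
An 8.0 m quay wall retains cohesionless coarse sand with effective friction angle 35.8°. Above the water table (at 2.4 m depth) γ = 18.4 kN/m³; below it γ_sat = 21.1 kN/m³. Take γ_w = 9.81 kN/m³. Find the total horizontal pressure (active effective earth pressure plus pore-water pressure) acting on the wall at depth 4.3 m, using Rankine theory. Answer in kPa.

35.8 kPa

K_a = (1 − sin φ)/(1 + sin φ) = 0.2619.
γ' = 21.1 − 9.81 = 11.29 kN/m³.
Effective vertical stress at 4.3 m: σ'_v = 18.4×2.4 + 11.29×1.90 = 65.61 kPa.
σ'_h = K_a σ'_v = 0.2619 × 65.61 = 17.18 kPa; u = γ_w × 1.90 = 18.64 kPa.
Total σ_h = 17.18 + 18.64 = 35.82 kPa.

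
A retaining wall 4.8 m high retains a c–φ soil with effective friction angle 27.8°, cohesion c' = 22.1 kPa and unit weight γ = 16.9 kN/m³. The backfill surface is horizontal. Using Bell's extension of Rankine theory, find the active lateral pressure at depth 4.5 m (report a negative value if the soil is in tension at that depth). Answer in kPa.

1.01 kPa

K_a = (1 − sin φ)/(1 + sin φ) = 0.3639.
σ_a = K_a γ z − 2c√K_a = 0.3639×16.9×4.5 − 2×22.1×0.6032 = 1.011 kPa.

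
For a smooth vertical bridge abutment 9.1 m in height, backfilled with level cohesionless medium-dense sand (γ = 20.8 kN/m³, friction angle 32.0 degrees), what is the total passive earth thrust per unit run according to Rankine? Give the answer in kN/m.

2800 kN/m

K_p = tan²(45° + φ/2) = 3.255.
P_p = ½ K_p γ H² = 0.5 × 3.255 × 20.8 × 9.1² = 2803 kN/m.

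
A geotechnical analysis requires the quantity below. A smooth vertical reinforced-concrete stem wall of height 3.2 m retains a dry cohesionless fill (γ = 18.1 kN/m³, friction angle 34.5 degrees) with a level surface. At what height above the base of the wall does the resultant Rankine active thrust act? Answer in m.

1.07 m

K_a = 0.2768.
The pressure distribution is triangular, so the resultant acts at H/3 above the base = 3.2/3 = 1.067 m.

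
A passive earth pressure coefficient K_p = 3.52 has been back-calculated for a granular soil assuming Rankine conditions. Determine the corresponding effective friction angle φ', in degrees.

K_p = (1+sin φ)/(1−sin φ) ⇒ sin φ = (K_p − 1)/(K_p + 1) = 0.5575.
φ = arcsin(0.5575) = 33.88°.

33.9°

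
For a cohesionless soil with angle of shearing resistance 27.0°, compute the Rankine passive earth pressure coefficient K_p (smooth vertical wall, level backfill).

2.66

K_p = (1 + sin φ)/(1 − sin φ) = tan²(45° + 27.0°/2) = 2.663.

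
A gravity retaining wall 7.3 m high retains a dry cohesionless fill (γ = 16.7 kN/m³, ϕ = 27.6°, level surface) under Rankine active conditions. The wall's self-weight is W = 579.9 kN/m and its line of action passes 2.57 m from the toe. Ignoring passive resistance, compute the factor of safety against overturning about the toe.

K_a = tan²(45° − 27.6°/2) = 0.3668.
P_a = ½K_aγH² = 0.5×0.3668×16.7×7.3² = 163.2 kN/m, acting at H/3 = 2.433 m above the base.
Overturning moment M_o = P_a × H/3 = 163.2 × 2.433 = 397.1.
Resisting moment M_r = W × 2.57 = 579.9 × 2.57 = 1490.
FS_overturning = M_r/M_o = 1490/397.1 = 3.753.

3.75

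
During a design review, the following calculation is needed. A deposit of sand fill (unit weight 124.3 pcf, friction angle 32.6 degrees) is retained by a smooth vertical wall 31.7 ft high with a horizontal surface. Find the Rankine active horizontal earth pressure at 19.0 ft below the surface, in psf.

K_a = (1 − sin φ)/(1 + sin φ) = 0.2997.
σ_h = K_a γ z = 0.2997 × 124.3 × 19.0 = 707.9 psf.

708 psf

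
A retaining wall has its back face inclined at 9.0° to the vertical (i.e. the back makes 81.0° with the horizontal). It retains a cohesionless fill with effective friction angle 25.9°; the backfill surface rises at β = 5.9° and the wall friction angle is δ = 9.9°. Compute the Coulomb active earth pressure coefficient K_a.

K_a = sin²(α+φ) / [sin²α · sin(α−δ) · (1 + √{sin(φ+δ)sin(φ−β) / (sin(α−δ)sin(α+β))})²].
With α = 81.0°, φ = 25.9°, δ = 9.9°, β = 5.9°: K_a = 0.4652.

0.465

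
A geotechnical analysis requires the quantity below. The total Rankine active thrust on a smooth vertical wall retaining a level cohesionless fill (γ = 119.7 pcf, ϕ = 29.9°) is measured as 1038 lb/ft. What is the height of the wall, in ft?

7.20 ft

K_a = 0.3347. P_a = ½ K_a γ H² ⇒ H = √(2P_a/(K_a γ)).
H = √(2×1038/(0.3347×119.7)) = 7.199 ft.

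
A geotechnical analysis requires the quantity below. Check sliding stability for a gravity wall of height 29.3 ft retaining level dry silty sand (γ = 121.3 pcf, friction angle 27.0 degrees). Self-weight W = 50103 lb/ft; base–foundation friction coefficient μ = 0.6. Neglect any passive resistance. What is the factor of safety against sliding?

1.54

K_a = tan²(45° − 27.0°/2) = 0.3755.
P_a = ½K_aγH² = 0.5×0.3755×121.3×29.3² = 19550 lb/ft, acting at H/3 = 9.767 ft above the base.
FS_sliding = μW / P_a = 0.6×50103 / 19550 = 1.537.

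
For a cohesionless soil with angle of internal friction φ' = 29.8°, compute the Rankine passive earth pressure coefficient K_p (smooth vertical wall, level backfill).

2.98

K_p = (1 + sin φ)/(1 − sin φ) = tan²(45° + 29.8°/2) = 2.976.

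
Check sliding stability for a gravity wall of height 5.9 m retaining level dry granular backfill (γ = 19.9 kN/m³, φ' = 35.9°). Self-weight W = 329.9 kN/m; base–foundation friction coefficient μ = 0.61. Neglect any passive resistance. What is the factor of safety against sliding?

K_a = tan²(45° − 35.9°/2) = 0.2607.
P_a = ½K_aγH² = 0.5×0.2607×19.9×5.9² = 90.31 kN/m, acting at H/3 = 1.967 m above the base.
FS_sliding = μW / P_a = 0.61×329.9 / 90.31 = 2.228.

2.23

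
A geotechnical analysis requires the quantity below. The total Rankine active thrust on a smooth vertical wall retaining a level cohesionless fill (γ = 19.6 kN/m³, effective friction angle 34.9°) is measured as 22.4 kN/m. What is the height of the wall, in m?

K_a = 0.2721. P_a = ½ K_a γ H² ⇒ H = √(2P_a/(K_a γ)).
H = √(2×22.4/(0.2721×19.6)) = 2.898 m.

2.90 m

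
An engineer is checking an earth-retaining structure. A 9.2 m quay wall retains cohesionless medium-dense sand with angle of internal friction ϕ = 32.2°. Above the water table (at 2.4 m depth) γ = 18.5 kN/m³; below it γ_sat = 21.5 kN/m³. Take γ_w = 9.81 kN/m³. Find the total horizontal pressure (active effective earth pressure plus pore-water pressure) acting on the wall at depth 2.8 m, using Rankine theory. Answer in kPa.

K_a = (1 − sin φ)/(1 + sin φ) = 0.3047.
γ' = 21.5 − 9.81 = 11.69 kN/m³.
Effective vertical stress at 2.8 m: σ'_v = 18.5×2.4 + 11.69×0.400 = 49.08 kPa.
σ'_h = K_a σ'_v = 0.3047 × 49.08 = 14.96 kPa; u = γ_w × 0.400 = 3.924 kPa.
Total σ_h = 14.96 + 3.924 = 18.88 kPa.

18.9 kPa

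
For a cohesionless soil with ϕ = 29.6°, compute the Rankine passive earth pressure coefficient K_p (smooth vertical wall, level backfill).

2.95

K_p = (1 + sin φ)/(1 − sin φ) = tan²(45° + 29.6°/2) = 2.952.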